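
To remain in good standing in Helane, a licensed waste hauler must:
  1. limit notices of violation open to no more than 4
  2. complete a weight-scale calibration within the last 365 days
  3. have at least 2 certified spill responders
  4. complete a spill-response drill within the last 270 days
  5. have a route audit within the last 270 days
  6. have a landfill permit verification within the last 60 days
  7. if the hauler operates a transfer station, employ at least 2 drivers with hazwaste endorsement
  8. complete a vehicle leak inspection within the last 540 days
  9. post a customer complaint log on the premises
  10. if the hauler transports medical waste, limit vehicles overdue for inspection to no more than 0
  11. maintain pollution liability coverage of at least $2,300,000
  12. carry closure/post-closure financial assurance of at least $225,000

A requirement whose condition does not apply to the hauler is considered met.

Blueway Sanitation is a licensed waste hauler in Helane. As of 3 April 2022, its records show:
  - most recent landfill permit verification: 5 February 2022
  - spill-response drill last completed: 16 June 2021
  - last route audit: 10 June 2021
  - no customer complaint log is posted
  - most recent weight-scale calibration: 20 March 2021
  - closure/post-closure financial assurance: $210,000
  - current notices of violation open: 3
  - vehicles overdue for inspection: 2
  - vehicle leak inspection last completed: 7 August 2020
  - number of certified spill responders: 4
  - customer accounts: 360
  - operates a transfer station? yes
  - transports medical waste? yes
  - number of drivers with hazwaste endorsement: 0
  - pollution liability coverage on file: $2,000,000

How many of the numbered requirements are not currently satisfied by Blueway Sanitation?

9

1. notices of violation open 3 ≤ 4 → met
2. weight-scale calibration 379 days ago vs limit 365 → not met
3. certified spill responders 4 ≥ 2 → met
4. spill-response drill 291 days ago vs limit 270 → not met
5. route audit 297 days ago vs limit 270 → not met
6. landfill permit verification 57 days ago vs limit 60 → met
7. condition 'operates a transfer station' holds; drivers with hazwaste endorsement 0 < 2 → not met
8. vehicle leak inspection 604 days ago vs limit 540 → not met
9. customer complaint log absent → not met
10. condition 'transports medical waste' holds; vehicles overdue for inspection 2 > 0 → not met
11. pollution liability coverage $2,000,000 < $2,300,000 → not met
12. closure/post-closure financial assurance $210,000 < $225,000 → not met
Not met: 9 of 12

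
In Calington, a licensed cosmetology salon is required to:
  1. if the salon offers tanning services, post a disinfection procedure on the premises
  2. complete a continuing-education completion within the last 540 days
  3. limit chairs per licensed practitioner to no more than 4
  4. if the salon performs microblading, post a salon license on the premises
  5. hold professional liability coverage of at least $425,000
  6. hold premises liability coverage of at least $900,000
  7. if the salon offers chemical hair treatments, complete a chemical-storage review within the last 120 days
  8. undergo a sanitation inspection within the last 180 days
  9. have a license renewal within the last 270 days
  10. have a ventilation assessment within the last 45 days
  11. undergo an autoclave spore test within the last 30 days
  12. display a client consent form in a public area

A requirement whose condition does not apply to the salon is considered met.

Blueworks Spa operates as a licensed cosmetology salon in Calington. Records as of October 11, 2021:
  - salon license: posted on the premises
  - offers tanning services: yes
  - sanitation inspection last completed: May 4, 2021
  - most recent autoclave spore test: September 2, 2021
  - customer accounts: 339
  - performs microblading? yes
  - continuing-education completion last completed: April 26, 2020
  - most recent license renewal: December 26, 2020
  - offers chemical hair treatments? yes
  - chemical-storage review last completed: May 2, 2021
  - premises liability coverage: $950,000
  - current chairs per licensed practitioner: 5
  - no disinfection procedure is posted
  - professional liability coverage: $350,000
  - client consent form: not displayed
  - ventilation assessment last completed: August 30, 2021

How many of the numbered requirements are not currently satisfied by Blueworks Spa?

7

1. condition 'offers tanning services' holds; disinfection procedure absent → not met
2. continuing-education completion 533 days ago vs limit 540 → met
3. chairs per licensed practitioner 5 > 4 → not met
4. condition 'performs microblading' holds; salon license present → met
5. professional liability coverage $350,000 < $425,000 → not met
6. premises liability coverage $950,000 ≥ $900,000 → met
7. condition 'offers chemical hair treatments' holds; chemical-storage review 162 days ago vs limit 120 → not met
8. sanitation inspection 160 days ago vs limit 180 → met
9. license renewal 289 days ago vs limit 270 → not met
10. ventilation assessment 42 days ago vs limit 45 → met
11. autoclave spore test 39 days ago vs limit 30 → not met
12. client consent form absent → not met
Not met: 7 of 12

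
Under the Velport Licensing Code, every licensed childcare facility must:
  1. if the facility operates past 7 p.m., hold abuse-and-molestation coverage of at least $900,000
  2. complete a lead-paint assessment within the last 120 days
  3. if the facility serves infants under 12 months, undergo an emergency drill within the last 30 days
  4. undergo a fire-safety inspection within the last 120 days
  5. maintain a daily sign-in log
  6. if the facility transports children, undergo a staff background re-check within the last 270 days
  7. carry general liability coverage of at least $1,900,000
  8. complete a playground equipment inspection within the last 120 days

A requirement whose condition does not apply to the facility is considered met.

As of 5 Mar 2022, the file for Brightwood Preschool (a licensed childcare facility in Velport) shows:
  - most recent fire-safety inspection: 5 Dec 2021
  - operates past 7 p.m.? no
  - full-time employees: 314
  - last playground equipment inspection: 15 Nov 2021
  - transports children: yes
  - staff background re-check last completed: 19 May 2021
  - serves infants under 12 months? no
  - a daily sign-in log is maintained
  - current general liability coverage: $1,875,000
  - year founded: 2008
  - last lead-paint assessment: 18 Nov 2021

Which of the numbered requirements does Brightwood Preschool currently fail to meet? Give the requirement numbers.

1. condition 'operates past 7 p.m.' does not hold → requirement n/a → met
2. lead-paint assessment 107 days ago vs limit 120 → met
3. condition 'serves infants under 12 months' does not hold → requirement n/a → met
4. fire-safety inspection 90 days ago vs limit 120 → met
5. daily sign-in log present → met
6. condition 'transports children' holds; staff background re-check 290 days ago vs limit 270 → not met
7. general liability coverage $1,875,000 < $1,900,000 → not met
8. playground equipment inspection 110 days ago vs limit 120 → met
Not met: 6, 7

6, 7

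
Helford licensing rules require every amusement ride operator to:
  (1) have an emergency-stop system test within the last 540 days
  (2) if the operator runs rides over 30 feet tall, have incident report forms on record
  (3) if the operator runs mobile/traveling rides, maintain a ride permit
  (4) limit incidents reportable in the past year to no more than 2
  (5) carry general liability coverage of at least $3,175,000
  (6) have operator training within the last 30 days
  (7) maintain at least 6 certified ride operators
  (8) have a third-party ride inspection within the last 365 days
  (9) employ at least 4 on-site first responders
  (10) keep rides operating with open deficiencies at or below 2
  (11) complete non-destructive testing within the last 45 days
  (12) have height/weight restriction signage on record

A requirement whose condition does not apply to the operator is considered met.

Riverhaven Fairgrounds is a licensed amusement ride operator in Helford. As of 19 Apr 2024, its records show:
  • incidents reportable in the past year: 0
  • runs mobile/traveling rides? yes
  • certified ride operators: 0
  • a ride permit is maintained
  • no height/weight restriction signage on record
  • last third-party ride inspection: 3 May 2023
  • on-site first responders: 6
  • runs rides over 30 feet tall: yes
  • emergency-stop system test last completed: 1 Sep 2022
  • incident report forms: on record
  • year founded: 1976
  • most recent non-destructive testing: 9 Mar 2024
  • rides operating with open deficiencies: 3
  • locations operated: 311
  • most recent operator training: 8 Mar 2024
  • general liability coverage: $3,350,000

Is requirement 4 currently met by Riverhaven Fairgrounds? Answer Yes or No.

4. incidents reportable in the past year 0 ≤ 2 → met

Yes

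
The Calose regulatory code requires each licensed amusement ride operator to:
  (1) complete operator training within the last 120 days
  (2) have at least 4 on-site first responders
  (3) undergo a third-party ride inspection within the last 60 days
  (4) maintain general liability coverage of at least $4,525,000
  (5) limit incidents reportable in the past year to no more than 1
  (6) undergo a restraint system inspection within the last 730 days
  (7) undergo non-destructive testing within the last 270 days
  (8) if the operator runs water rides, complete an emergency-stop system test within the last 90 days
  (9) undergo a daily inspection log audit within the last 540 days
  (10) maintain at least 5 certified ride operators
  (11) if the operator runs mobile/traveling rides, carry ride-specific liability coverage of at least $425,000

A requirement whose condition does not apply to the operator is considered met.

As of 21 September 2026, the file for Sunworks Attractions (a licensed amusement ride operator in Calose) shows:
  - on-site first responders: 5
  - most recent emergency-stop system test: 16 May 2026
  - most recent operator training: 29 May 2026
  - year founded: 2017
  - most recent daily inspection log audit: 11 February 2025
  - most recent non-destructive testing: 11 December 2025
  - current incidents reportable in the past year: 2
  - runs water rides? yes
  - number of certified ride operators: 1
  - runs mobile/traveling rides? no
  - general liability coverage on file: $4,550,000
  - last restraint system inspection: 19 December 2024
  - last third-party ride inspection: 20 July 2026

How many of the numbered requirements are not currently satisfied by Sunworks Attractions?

6

1. operator training 115 days ago vs limit 120 → met
2. on-site first responders 5 ≥ 4 → met
3. third-party ride inspection 63 days ago vs limit 60 → not met
4. general liability coverage $4,550,000 ≥ $4,525,000 → met
5. incidents reportable in the past year 2 > 1 → not met
6. restraint system inspection 641 days ago vs limit 730 → met
7. non-destructive testing 284 days ago vs limit 270 → not met
8. condition 'runs water rides' holds; emergency-stop system test 128 days ago vs limit 90 → not met
9. daily inspection log audit 587 days ago vs limit 540 → not met
10. certified ride operators 1 < 5 → not met
11. condition 'runs mobile/traveling rides' does not hold → requirement n/a → met
Not met: 6 of 11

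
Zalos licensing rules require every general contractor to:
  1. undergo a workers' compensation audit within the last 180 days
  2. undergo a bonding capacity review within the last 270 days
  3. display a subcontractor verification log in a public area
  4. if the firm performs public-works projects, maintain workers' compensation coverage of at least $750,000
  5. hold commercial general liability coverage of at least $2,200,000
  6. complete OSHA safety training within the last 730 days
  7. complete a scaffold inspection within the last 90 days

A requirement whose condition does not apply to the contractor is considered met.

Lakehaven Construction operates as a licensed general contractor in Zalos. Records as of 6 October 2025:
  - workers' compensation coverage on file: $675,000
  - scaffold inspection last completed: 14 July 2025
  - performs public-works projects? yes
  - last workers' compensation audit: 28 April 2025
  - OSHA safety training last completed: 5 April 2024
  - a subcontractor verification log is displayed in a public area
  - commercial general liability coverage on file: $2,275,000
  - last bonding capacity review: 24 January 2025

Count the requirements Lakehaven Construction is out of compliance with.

1

1. workers' compensation audit 161 days ago vs limit 180 → met
2. bonding capacity review 255 days ago vs limit 270 → met
3. subcontractor verification log present → met
4. condition 'performs public-works projects' holds; workers' compensation coverage $675,000 < $750,000 → not met
5. commercial general liability coverage $2,275,000 ≥ $2,200,000 → met
6. OSHA safety training 549 days ago vs limit 730 → met
7. scaffold inspection 84 days ago vs limit 90 → met
Not met: 1 of 7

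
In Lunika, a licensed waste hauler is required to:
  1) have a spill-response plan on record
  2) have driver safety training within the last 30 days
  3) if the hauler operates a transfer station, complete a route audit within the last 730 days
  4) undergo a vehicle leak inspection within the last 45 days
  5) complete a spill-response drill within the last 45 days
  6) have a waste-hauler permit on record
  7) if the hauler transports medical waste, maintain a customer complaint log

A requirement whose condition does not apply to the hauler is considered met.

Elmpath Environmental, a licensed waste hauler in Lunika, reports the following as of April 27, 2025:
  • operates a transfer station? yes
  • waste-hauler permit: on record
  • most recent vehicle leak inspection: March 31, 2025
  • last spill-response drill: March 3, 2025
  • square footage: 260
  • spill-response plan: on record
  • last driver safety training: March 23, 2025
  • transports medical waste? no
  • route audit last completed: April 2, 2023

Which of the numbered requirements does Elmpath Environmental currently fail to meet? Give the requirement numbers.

1. spill-response plan present → met
2. driver safety training 35 days ago vs limit 30 → not met
3. condition 'operates a transfer station' holds; route audit 756 days ago vs limit 730 → not met
4. vehicle leak inspection 27 days ago vs limit 45 → met
5. spill-response drill 55 days ago vs limit 45 → not met
6. waste-hauler permit present → met
7. condition 'transports medical waste' does not hold → requirement n/a → met
Not met: 2, 3, 5

2, 3, 5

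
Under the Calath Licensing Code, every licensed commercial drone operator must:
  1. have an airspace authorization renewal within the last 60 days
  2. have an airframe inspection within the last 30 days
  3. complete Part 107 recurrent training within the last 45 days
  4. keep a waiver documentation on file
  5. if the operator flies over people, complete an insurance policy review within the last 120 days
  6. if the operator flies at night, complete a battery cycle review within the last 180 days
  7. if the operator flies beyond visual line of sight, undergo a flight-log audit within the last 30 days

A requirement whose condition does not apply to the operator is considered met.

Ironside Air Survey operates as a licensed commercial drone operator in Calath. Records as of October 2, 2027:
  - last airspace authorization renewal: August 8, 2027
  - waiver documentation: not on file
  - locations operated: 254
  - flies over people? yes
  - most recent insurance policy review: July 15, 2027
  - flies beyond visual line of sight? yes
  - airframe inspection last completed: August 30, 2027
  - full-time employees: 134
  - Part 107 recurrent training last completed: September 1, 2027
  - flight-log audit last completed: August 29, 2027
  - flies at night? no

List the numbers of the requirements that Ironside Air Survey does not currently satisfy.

2, 4, 7

1. airspace authorization renewal 55 days ago vs limit 60 → met
2. airframe inspection 33 days ago vs limit 30 → not met
3. Part 107 recurrent training 31 days ago vs limit 45 → met
4. waiver documentation absent → not met
5. condition 'flies over people' holds; insurance policy review 79 days ago vs limit 120 → met
6. condition 'flies at night' does not hold → requirement n/a → met
7. condition 'flies beyond visual line of sight' holds; flight-log audit 34 days ago vs limit 30 → not met
Not met: 2, 4, 7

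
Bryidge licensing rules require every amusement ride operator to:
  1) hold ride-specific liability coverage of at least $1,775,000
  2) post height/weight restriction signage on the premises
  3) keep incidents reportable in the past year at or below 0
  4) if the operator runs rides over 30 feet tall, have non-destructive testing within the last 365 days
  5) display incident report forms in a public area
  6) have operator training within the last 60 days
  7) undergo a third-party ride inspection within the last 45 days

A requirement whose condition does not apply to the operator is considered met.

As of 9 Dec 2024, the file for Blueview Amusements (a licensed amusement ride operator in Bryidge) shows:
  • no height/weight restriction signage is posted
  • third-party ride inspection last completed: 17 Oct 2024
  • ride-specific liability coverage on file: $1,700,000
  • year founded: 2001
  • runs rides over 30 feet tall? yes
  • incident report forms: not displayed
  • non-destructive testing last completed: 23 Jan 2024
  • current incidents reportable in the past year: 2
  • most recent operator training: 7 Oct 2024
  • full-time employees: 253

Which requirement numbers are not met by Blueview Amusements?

1, 2, 3, 5, 6, 7

1. ride-specific liability coverage $1,700,000 < $1,775,000 → not met
2. height/weight restriction signage absent → not met
3. incidents reportable in the past year 2 > 0 → not met
4. condition 'runs rides over 30 feet tall' holds; non-destructive testing 321 days ago vs limit 365 → met
5. incident report forms absent → not met
6. operator training 63 days ago vs limit 60 → not met
7. third-party ride inspection 53 days ago vs limit 45 → not met
Not met: 1, 2, 3, 5, 6, 7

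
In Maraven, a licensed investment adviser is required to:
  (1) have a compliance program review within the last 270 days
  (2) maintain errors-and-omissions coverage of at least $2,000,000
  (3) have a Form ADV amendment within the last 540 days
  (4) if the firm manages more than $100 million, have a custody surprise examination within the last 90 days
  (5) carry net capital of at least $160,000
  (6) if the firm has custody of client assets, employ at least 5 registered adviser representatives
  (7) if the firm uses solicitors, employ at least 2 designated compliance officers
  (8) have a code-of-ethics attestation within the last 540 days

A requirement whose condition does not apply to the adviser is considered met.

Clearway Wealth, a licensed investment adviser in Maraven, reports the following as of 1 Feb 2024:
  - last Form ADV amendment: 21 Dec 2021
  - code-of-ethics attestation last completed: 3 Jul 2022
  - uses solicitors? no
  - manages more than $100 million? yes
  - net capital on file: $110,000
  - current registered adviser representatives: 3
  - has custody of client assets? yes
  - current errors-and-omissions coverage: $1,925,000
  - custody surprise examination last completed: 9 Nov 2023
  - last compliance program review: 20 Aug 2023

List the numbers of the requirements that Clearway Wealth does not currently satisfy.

1. compliance program review 165 days ago vs limit 270 → met
2. errors-and-omissions coverage $1,925,000 < $2,000,000 → not met
3. Form ADV amendment 772 days ago vs limit 540 → not met
4. condition 'manages more than $100 million' holds; custody surprise examination 84 days ago vs limit 90 → met
5. net capital $110,000 < $160,000 → not met
6. condition 'has custody of client assets' holds; registered adviser representatives 3 < 5 → not met
7. condition 'uses solicitors' does not hold → requirement n/a → met
8. code-of-ethics attestation 578 days ago vs limit 540 → not met
Not met: 2, 3, 5, 6, 8

2, 3, 5, 6, 8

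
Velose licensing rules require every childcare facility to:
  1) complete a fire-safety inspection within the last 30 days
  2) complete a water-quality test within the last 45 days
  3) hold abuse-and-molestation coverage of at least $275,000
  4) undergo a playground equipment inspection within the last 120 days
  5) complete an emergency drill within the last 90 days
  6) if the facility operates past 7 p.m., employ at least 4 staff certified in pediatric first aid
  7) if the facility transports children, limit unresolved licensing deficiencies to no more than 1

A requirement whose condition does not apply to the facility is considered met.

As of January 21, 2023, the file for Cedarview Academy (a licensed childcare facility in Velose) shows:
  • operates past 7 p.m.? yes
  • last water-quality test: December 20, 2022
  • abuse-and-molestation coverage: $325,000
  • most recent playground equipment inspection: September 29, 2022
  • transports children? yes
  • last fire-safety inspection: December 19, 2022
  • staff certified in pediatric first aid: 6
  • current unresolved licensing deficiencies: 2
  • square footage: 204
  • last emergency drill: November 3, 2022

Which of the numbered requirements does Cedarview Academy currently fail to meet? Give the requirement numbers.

1. fire-safety inspection 33 days ago vs limit 30 → not met
2. water-quality test 32 days ago vs limit 45 → met
3. abuse-and-molestation coverage $325,000 ≥ $275,000 → met
4. playground equipment inspection 114 days ago vs limit 120 → met
5. emergency drill 79 days ago vs limit 90 → met
6. condition 'operates past 7 p.m.' holds; staff certified in pediatric first aid 6 ≥ 4 → met
7. condition 'transports children' holds; unresolved licensing deficiencies 2 > 1 → not met
Not met: 1, 7

1, 7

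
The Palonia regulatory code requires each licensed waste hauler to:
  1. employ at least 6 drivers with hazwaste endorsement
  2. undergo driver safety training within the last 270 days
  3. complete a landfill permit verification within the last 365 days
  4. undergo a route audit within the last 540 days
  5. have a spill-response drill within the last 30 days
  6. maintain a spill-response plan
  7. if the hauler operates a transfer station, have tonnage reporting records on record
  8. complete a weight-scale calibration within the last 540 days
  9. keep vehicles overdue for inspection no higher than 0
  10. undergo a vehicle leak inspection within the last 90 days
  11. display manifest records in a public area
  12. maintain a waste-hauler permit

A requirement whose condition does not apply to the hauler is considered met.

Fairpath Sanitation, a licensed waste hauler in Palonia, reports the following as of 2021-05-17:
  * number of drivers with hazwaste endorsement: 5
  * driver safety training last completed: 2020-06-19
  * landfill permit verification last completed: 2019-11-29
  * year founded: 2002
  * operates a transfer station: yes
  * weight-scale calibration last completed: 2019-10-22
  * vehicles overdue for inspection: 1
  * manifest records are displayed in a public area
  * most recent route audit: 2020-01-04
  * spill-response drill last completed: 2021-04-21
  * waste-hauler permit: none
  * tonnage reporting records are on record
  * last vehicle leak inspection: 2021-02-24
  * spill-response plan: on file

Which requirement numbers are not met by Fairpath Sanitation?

1. drivers with hazwaste endorsement 5 < 6 → not met
2. driver safety training 332 days ago vs limit 270 → not met
3. landfill permit verification 535 days ago vs limit 365 → not met
4. route audit 499 days ago vs limit 540 → met
5. spill-response drill 26 days ago vs limit 30 → met
6. spill-response plan present → met
7. condition 'operates a transfer station' holds; tonnage reporting records present → met
8. weight-scale calibration 573 days ago vs limit 540 → not met
9. vehicles overdue for inspection 1 > 0 → not met
10. vehicle leak inspection 82 days ago vs limit 90 → met
11. manifest records present → met
12. waste-hauler permit absent → not met
Not met: 1, 2, 3, 8, 9, 12

1, 2, 3, 8, 9, 12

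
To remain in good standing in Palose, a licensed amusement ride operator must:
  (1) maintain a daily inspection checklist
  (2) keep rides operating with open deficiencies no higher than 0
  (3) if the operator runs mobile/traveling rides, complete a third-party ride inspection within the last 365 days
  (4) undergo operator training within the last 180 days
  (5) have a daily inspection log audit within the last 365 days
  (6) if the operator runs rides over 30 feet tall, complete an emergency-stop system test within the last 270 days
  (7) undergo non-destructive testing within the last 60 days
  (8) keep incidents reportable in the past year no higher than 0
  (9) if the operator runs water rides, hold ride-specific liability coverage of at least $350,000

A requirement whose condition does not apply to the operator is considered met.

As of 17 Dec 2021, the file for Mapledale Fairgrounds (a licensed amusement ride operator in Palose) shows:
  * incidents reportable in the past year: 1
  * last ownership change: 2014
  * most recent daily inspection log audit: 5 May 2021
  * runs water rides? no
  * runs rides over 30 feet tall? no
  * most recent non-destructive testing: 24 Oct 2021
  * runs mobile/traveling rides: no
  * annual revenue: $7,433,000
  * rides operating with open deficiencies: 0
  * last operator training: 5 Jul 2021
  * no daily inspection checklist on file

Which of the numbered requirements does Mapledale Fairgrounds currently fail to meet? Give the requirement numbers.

1. daily inspection checklist absent → not met
2. rides operating with open deficiencies 0 ≤ 0 → met
3. condition 'runs mobile/traveling rides' does not hold → requirement n/a → met
4. operator training 165 days ago vs limit 180 → met
5. daily inspection log audit 226 days ago vs limit 365 → met
6. condition 'runs rides over 30 feet tall' does not hold → requirement n/a → met
7. non-destructive testing 54 days ago vs limit 60 → met
8. incidents reportable in the past year 1 > 0 → not met
9. condition 'runs water rides' does not hold → requirement n/a → met
Not met: 1, 8

1, 8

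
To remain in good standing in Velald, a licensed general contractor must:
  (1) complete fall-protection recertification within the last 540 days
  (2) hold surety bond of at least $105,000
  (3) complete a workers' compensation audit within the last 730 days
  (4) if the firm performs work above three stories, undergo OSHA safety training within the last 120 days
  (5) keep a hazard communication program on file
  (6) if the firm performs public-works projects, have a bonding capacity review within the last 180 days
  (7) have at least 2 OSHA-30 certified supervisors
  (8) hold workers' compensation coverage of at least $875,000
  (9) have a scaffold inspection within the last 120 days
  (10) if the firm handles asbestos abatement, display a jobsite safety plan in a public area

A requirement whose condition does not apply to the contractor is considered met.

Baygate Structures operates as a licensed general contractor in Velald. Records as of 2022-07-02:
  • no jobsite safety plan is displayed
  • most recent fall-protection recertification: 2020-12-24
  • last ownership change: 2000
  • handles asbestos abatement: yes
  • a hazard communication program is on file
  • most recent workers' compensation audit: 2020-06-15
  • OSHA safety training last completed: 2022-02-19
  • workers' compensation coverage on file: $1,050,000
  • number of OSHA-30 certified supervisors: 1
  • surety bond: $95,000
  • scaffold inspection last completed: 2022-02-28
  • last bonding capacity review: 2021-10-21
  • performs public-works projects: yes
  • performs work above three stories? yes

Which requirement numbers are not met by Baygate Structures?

1. fall-protection recertification 555 days ago vs limit 540 → not met
2. surety bond $95,000 < $105,000 → not met
3. workers' compensation audit 747 days ago vs limit 730 → not met
4. condition 'performs work above three stories' holds; OSHA safety training 133 days ago vs limit 120 → not met
5. hazard communication program present → met
6. condition 'performs public-works projects' holds; bonding capacity review 254 days ago vs limit 180 → not met
7. OSHA-30 certified supervisors 1 < 2 → not met
8. workers' compensation coverage $1,050,000 ≥ $875,000 → met
9. scaffold inspection 124 days ago vs limit 120 → not met
10. condition 'handles asbestos abatement' holds; jobsite safety plan absent → not met
Not met: 1, 2, 3, 4, 6, 7, 9, 10

1, 2, 3, 4, 6, 7, 9, 10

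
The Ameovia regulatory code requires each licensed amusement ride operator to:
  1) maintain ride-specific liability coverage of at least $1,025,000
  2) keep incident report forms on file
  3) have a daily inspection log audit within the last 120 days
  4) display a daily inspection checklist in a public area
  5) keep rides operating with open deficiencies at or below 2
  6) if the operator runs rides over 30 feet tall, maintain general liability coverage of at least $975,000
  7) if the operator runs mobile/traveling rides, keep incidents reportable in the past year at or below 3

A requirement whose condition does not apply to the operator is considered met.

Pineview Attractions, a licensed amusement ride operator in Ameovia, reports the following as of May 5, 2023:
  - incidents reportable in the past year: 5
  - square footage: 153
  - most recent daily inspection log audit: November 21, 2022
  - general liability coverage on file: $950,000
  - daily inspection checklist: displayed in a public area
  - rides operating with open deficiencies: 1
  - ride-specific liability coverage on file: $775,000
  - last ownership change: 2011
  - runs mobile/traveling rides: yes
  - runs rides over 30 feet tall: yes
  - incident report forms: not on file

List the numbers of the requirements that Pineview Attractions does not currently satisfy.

1, 2, 3, 6, 7

1. ride-specific liability coverage $775,000 < $1,025,000 → not met
2. incident report forms absent → not met
3. daily inspection log audit 165 days ago vs limit 120 → not met
4. daily inspection checklist present → met
5. rides operating with open deficiencies 1 ≤ 2 → met
6. condition 'runs rides over 30 feet tall' holds; general liability coverage $950,000 < $975,000 → not met
7. condition 'runs mobile/traveling rides' holds; incidents reportable in the past year 5 > 3 → not met
Not met: 1, 2, 3, 6, 7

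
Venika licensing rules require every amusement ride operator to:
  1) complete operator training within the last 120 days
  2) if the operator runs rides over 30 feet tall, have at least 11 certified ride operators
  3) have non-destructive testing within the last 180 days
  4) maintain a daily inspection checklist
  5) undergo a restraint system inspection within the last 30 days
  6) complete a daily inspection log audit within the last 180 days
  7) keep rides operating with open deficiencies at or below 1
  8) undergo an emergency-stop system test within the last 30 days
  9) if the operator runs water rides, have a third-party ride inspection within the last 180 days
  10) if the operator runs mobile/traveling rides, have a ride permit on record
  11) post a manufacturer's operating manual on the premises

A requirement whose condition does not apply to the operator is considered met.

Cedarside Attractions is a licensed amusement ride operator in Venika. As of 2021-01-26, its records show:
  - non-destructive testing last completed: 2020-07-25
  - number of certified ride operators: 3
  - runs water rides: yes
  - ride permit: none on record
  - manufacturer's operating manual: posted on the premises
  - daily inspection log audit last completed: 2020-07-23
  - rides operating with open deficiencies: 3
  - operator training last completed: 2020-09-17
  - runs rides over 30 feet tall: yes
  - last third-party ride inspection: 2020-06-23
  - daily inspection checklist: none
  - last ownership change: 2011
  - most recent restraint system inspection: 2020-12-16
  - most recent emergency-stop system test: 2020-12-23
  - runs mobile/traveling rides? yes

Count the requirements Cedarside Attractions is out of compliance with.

10

1. operator training 131 days ago vs limit 120 → not met
2. condition 'runs rides over 30 feet tall' holds; certified ride operators 3 < 11 → not met
3. non-destructive testing 185 days ago vs limit 180 → not met
4. daily inspection checklist absent → not met
5. restraint system inspection 41 days ago vs limit 30 → not met
6. daily inspection log audit 187 days ago vs limit 180 → not met
7. rides operating with open deficiencies 3 > 1 → not met
8. emergency-stop system test 34 days ago vs limit 30 → not met
9. condition 'runs water rides' holds; third-party ride inspection 217 days ago vs limit 180 → not met
10. condition 'runs mobile/traveling rides' holds; ride permit absent → not met
11. manufacturer's operating manual present → met
Not met: 10 of 11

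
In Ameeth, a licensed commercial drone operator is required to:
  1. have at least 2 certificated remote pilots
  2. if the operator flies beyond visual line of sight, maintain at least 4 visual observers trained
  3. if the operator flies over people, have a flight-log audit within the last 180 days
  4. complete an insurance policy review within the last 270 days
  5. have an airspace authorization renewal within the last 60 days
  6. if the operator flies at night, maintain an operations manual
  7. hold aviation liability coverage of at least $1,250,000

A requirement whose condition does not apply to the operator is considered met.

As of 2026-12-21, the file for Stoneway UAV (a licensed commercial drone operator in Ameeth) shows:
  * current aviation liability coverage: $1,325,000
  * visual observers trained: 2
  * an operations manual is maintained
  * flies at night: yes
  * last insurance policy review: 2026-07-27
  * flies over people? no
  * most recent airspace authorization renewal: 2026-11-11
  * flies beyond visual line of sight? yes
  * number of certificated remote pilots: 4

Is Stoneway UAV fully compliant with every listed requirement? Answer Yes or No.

No

1. certificated remote pilots 4 ≥ 2 → met
2. condition 'flies beyond visual line of sight' holds; visual observers trained 2 < 4 → not met
3. condition 'flies over people' does not hold → requirement n/a → met
4. insurance policy review 147 days ago vs limit 270 → met
5. airspace authorization renewal 40 days ago vs limit 60 → met
6. condition 'flies at night' holds; operations manual present → met
7. aviation liability coverage $1,325,000 ≥ $1,250,000 → met
Not met: 2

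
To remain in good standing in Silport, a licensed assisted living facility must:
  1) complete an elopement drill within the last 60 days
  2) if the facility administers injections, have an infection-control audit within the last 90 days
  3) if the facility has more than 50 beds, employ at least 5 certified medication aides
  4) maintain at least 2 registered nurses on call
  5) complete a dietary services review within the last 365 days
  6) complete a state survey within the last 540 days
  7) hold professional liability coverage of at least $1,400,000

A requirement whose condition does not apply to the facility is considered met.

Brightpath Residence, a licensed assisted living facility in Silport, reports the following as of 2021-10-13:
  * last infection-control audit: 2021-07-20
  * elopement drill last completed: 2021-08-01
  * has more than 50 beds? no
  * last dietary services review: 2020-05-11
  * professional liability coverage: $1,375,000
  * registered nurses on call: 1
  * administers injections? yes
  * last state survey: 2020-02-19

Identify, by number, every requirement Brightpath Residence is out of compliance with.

1, 4, 5, 6, 7

1. elopement drill 73 days ago vs limit 60 → not met
2. condition 'administers injections' holds; infection-control audit 85 days ago vs limit 90 → met
3. condition 'has more than 50 beds' does not hold → requirement n/a → met
4. registered nurses on call 1 < 2 → not met
5. dietary services review 520 days ago vs limit 365 → not met
6. state survey 602 days ago vs limit 540 → not met
7. professional liability coverage $1,375,000 < $1,400,000 → not met
Not met: 1, 4, 5, 6, 7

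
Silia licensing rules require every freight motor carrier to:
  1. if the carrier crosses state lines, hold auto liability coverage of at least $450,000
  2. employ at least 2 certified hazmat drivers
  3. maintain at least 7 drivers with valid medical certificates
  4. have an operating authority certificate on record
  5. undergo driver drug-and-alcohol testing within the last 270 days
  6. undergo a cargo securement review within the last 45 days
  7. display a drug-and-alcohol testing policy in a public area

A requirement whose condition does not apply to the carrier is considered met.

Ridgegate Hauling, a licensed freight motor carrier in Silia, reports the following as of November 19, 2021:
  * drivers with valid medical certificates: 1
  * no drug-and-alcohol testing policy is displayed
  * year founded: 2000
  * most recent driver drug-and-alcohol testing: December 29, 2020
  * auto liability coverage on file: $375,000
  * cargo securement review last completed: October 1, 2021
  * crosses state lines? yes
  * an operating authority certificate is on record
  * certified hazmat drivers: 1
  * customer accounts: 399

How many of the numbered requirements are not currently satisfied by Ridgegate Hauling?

1. condition 'crosses state lines' holds; auto liability coverage $375,000 < $450,000 → not met
2. certified hazmat drivers 1 < 2 → not met
3. drivers with valid medical certificates 1 < 7 → not met
4. operating authority certificate present → met
5. driver drug-and-alcohol testing 325 days ago vs limit 270 → not met
6. cargo securement review 49 days ago vs limit 45 → not met
7. drug-and-alcohol testing policy absent → not met
Not met: 6 of 7

6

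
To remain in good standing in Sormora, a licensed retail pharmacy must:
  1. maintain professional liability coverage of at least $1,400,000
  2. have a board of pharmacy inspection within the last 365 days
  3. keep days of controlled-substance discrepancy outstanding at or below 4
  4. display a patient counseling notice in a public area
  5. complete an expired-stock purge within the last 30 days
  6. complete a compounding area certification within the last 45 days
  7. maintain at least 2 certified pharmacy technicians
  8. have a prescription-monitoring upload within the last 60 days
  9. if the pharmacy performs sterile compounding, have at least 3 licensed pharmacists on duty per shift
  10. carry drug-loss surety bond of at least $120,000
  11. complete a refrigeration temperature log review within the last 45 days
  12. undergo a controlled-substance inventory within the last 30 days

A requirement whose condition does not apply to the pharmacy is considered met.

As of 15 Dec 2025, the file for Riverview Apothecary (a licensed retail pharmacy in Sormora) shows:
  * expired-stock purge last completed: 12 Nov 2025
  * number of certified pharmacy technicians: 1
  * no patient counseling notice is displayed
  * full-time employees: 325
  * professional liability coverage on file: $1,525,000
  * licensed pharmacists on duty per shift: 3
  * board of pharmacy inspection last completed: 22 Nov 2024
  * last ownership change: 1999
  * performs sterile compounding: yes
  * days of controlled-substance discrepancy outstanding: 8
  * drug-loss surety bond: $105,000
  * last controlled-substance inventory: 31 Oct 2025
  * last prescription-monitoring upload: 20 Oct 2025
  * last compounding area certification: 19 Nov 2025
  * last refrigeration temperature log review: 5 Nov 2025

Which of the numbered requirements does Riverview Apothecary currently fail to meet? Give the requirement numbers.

1. professional liability coverage $1,525,000 ≥ $1,400,000 → met
2. board of pharmacy inspection 388 days ago vs limit 365 → not met
3. days of controlled-substance discrepancy outstanding 8 > 4 → not met
4. patient counseling notice absent → not met
5. expired-stock purge 33 days ago vs limit 30 → not met
6. compounding area certification 26 days ago vs limit 45 → met
7. certified pharmacy technicians 1 < 2 → not met
8. prescription-monitoring upload 56 days ago vs limit 60 → met
9. condition 'performs sterile compounding' holds; licensed pharmacists on duty per shift 3 ≥ 3 → met
10. drug-loss surety bond $105,000 < $120,000 → not met
11. refrigeration temperature log review 40 days ago vs limit 45 → met
12. controlled-substance inventory 45 days ago vs limit 30 → not met
Not met: 2, 3, 4, 5, 7, 10, 12

2, 3, 4, 5, 7, 10, 12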